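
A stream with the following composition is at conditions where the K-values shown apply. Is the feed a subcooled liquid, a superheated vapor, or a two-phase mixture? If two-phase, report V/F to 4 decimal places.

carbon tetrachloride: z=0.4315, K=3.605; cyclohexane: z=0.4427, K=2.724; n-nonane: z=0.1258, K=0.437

superheated vapor

ΣzᵢKᵢ = 2.8164; Σzᵢ/Kᵢ = 0.5701.
Since Σzᵢ/Kᵢ < 1 the mixture is above its dew point — single vapor phase.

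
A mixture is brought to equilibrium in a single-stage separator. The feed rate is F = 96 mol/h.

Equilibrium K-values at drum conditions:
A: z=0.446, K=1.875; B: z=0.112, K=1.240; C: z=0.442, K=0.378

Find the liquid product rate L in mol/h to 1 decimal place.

L = 68.0 mol/h

Material balance + equilibrium reduce to Σ zᵢ(Kᵢ−1)/(1+β(Kᵢ−1)) = 0.
g(0) = ΣzᵢKᵢ − 1 = 0.142 and g(1) = 1 − Σzᵢ/Kᵢ = -0.498, so a root lies in (0, 1).
Newton iteration, β⁰ = 0.4:
  β = 0.400: g = -0.0524, g' = -0.496 → β = 0.294
  β = 0.294: g = -0.0011, g' = -0.478 → β = 0.292
Converged at β = 0.292.
Then V = β·F = 0.2920·96 = 28.0 mol/h and L = F − V = 68.0 mol/h.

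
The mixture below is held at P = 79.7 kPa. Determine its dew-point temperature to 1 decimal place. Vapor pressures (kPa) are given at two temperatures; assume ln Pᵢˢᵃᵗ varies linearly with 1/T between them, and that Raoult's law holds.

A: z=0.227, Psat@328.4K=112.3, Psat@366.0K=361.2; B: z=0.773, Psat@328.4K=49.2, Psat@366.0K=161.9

T = 338.5 K

Dew-point temperature: Σzᵢ·P/Pᵢˢᵃᵗ(T) = 1. Interpolate ln Pᵢˢᵃᵗ = aᵢ + bᵢ/T.
  T = 328.4 K: ΣzᵢP/Pᵢˢᵃᵗ = 1.4133
  T = 366.0 K: ΣzᵢP/Pᵢˢᵃᵗ = 0.4306
  T = 347.2 K: ΣzᵢP/Pᵢˢᵃᵗ = 0.7554
  T = 337.8 K: ΣzᵢP/Pᵢˢᵃᵗ = 1.0243
  T = 342.5 K: ΣzᵢP/Pᵢˢᵃᵗ = 0.8778
  T = 340.1 K: ΣzᵢP/Pᵢˢᵃᵗ = 0.9493
Interpolating between 337.8 K and 340.1 K gives T ≈ 338.5 K.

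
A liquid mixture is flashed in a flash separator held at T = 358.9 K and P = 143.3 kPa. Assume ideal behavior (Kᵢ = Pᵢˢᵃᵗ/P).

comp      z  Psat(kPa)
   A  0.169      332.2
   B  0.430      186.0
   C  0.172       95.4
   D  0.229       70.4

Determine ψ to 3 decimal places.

Raoult's law: Kᵢ = Pᵢˢᵃᵗ/P = Pᵢˢᵃᵗ/143.3.
  K_A = 332.2/143.3 = 2.31821, K_B = 186.0/143.3 = 1.29798, K_C = 95.4/143.3 = 0.66574, K_D = 70.4/143.3 = 0.49128
Material balance + equilibrium reduce to Σ zᵢ(Kᵢ−1)/(1+ψ(Kᵢ−1)) = 0.
Check two-phase: ΣzᵢKᵢ = 1.177 > 1 and Σzᵢ/Kᵢ = 1.129 > 1, so g(0) = 0.177 > 0 and g(1) = -0.129 < 0.
Newton iteration, ψ⁰ = 0.34:
  ψ = 0.340: g = 0.0644, g' = -0.283 → ψ = 0.568
  ψ = 0.568: g = 0.0022, g' = -0.270 → ψ = 0.576
Converged at ψ = 0.576.

ψ = 0.576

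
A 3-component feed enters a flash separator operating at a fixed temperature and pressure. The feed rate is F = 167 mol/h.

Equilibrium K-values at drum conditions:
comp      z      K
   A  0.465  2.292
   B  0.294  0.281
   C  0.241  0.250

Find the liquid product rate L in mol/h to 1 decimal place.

Newton iteration, ψ⁰ = 0.5:
  ψ = 0.500: g = -0.2542, g' = -1.004 → ψ = 0.247
  ψ = 0.247: g = -0.0232, g' = -0.875 → ψ = 0.220
Converged at ψ = 0.220.
Then V = ψ·F = 0.2203·167 = 36.8 mol/h and L = F − V = 130.2 mol/h.

L = 130.2 mol/h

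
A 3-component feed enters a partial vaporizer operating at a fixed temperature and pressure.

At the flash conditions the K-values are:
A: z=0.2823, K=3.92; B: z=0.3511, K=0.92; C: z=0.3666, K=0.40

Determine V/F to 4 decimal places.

Iterate (Newton) starting at V/F = 0.63:
  V/F = 0.6300: g = -0.09292, g' = -0.6421 → V/F = 0.4853
  V/F = 0.4853: g = 0.00150, g' = -0.6771 → V/F = 0.4875
Converged at V/F = 0.4875.

V/F = 0.4875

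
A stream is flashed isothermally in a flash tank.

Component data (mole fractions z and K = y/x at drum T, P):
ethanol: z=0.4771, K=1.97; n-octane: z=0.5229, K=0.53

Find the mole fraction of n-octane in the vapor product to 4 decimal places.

y_n-octane = 0.3570

Material balance + equilibrium reduce to Σ zᵢ(Kᵢ−1)/(1+V/F(Kᵢ−1)) = 0.
Check two-phase: ΣzᵢKᵢ = 1.2170 > 1 and Σzᵢ/Kᵢ = 1.2288 > 1, so g(0) = 0.2170 > 0 and g(1) = -0.2288 < 0.
Newton iteration, V/F⁰ = 0.5:
  V/F = 0.5000: g = -0.00962, g' = -0.4009 → V/F = 0.4760
Converged at V/F = 0.4760.
Compositions from xᵢ = zᵢ/(1+V/F(Kᵢ−1)), yᵢ = Kᵢxᵢ:
  ethanol: x = 0.3264, y = 0.6430
  n-octane: x = 0.6736, y = 0.3570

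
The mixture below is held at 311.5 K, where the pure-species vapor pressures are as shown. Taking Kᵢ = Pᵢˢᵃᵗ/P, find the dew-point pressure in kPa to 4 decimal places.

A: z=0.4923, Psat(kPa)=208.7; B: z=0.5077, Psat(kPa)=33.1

At the dew point ψ → 1, so Σzᵢ/Kᵢ = 1 with Kᵢ = Pᵢˢᵃᵗ/P ⇒ 1/P = Σzᵢ/Pᵢˢᵃᵗ.
1/P = 0.4923/208.7 + 0.5077/33.1 = 0.0176973 ⇒ P = 56.5059 kPa

Pdew = 56.5059 kPa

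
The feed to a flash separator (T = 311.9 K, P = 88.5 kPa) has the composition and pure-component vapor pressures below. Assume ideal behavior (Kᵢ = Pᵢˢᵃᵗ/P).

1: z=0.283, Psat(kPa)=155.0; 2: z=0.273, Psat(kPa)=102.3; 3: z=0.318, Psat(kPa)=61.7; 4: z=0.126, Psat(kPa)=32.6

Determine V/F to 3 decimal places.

Raoult's law: Kᵢ = Pᵢˢᵃᵗ/P = Pᵢˢᵃᵗ/88.5.
  K_1 = 155.0/88.5 = 1.75141, K_2 = 102.3/88.5 = 1.15593, K_3 = 61.7/88.5 = 0.69718, K_4 = 32.6/88.5 = 0.36836
Rachford–Rice: g(V/F) = Σ zᵢ(Kᵢ−1)/(1+V/F(Kᵢ−1)) = 0.
Feasibility: ΣzᵢKᵢ = 1.079, Σzᵢ/Kᵢ = 1.196 — both > 1, two phases present.
Iterate (Newton) starting at V/F = 0.5:
  V/F = 0.500: g = -0.0357, g' = -0.238 → V/F = 0.350
  V/F = 0.350: g = -0.0011, g' = -0.225 → V/F = 0.345
Converged at V/F = 0.345.

V/F = 0.345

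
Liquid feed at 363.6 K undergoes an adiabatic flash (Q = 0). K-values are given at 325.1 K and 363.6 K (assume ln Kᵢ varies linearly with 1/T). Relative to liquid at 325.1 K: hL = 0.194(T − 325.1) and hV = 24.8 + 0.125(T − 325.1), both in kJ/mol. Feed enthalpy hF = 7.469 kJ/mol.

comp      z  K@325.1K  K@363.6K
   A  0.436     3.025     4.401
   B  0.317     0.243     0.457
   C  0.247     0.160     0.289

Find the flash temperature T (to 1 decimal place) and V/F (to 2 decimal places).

T = 327.3 K, V/F = 0.29

Adiabatic flash: solve Rachford–Rice at each trial T, then check hF = ψ·hV(T) + (1−ψ)·hL(T).
  T = 325.1 K: K = (3.025, 0.243, 0.160), RR gives ψ = 0.271, H_out = 6.712 kJ/mol
  T = 363.6 K: K = (4.401, 0.457, 0.289), RR gives ψ = 0.535, H_out = 19.313 kJ/mol
  T = 344.4 K: K = (3.689, 0.339, 0.219), RR gives ψ = 0.400, H_out = 13.124 kJ/mol
  T = 334.8 K: K = (3.352, 0.289, 0.188), RR gives ψ = 0.337, H_out = 10.004 kJ/mol
  T = 330.0 K: K = (3.188, 0.266, 0.174), RR gives ψ = 0.305, H_out = 8.399 kJ/mol
  T = 327.6 K: K = (3.108, 0.254, 0.167), RR gives ψ = 0.288, H_out = 7.580 kJ/mol
  T = 326.4 K: K = (3.068, 0.249, 0.164), RR gives ψ = 0.280, H_out = 7.165 kJ/mol
Linear interpolation between T = 326.4 (H_out = 7.165) and T = 327.6 (H_out = 7.580) on hF = 7.469 gives T ≈ 327.3 K, at which ψ = 0.29.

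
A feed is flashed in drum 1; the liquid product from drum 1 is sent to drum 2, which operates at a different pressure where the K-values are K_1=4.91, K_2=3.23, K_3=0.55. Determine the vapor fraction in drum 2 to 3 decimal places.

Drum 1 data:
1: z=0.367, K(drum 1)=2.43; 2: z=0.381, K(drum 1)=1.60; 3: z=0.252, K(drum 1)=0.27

V/F (drum 2) = 0.771

Drum 1:
Let ψ₁ = V/F and solve Σ zᵢ(Kᵢ−1)/(1+ψ₁(Kᵢ−1)) = 0.
g(0) = ΣzᵢKᵢ − 1 = 0.569 and g(1) = 1 − Σzᵢ/Kᵢ = -0.322, so a root lies in (0, 1).
Iterate (Newton) starting at ψ₁ = 0.39:
  ψ₁ = 0.390: g = 0.2650, g' = -0.662 → ψ₁ = 0.790
  ψ₁ = 0.790: g = -0.0334, g' = -0.979 → ψ₁ = 0.756
  ψ₁ = 0.756: g = -0.0013, g' = -0.907 → ψ₁ = 0.755
Converged at ψ₁ = 0.755.
Drum-1 compositions:
  1: x = 0.176, y = 0.429
  2: x = 0.262, y = 0.420
  3: x = 0.561, y = 0.152
Drum-2 feed = drum-1 liquid: z₂ = (0.1765, 0.2622, 0.5613).
Drum 2:
Newton–Raphson from ψ₂ = 0.59:
  ψ₂ = 0.590: g = 0.1173, g' = -0.701 → ψ₂ = 0.757
  ψ₂ = 0.757: g = 0.0085, g' = -0.614 → ψ₂ = 0.771
Converged at ψ₂ = 0.771.
  1: x = 0.044, y = 0.216
  2: x = 0.096, y = 0.311
  3: x = 0.860, y = 0.473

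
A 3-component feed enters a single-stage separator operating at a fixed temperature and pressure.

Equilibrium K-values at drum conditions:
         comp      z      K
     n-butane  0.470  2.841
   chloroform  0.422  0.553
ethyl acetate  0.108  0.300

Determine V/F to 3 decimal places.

Material balance + equilibrium reduce to Σ zᵢ(Kᵢ−1)/(1+V/F(Kᵢ−1)) = 0.
Feasibility: ΣzᵢKᵢ = 1.601, Σzᵢ/Kᵢ = 1.289 — both > 1, two phases present.
Newton iteration, V/F⁰ = 0.52:
  V/F = 0.520: g = 0.0774, g' = -0.690 → V/F = 0.632
  V/F = 0.632: g = 0.0013, g' = -0.674 → V/F = 0.634
Converged at V/F = 0.634.

V/F = 0.634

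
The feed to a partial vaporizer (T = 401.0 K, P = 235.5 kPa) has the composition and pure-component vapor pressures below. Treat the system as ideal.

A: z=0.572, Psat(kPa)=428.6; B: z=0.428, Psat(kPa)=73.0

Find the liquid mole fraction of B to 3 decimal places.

Raoult's law: Kᵢ = Pᵢˢᵃᵗ/P = Pᵢˢᵃᵗ/235.5.
  K_A = 428.6/235.5 = 1.81996, K_B = 73.0/235.5 = 0.30998
Material balance + equilibrium reduce to Σ zᵢ(Kᵢ−1)/(1+ψ(Kᵢ−1)) = 0.
g(0) = ΣzᵢKᵢ − 1 = 0.174 and g(1) = 1 − Σzᵢ/Kᵢ = -0.695, so a root lies in (0, 1).
Binary case is linear: z₁(K₁−1)(1+ψ(K₂−1)) + z₂(K₂−1)(1+ψ(K₁−1)) = 0
⇒ ψ = [z₁(K₁−1)+z₂(K₂−1)] / [−(K₁−1)(K₂−1)] = 0.1737/0.5658 = 0.307
Compositions from xᵢ = zᵢ/(1+ψ(Kᵢ−1)), yᵢ = Kᵢxᵢ:
  A: x = 0.457, y = 0.832
  B: x = 0.543, y = 0.168

x_B = 0.543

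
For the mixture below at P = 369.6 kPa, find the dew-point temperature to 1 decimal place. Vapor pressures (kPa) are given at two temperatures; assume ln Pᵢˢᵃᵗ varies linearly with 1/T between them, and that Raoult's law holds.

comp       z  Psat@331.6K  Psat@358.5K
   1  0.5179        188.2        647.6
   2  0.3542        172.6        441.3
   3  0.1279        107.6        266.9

Dew-point temperature: Σzᵢ·P/Pᵢˢᵃᵗ(T) = 1. Interpolate ln Pᵢˢᵃᵗ = aᵢ + bᵢ/T.
  T = 331.6 K: ΣzᵢP/Pᵢˢᵃᵗ = 2.2149
  T = 358.5 K: ΣzᵢP/Pᵢˢᵃᵗ = 0.7693
  T = 345.1 K: ΣzᵢP/Pᵢˢᵃᵗ = 1.2725
  T = 351.8 K: ΣzᵢP/Pᵢˢᵃᵗ = 0.9841
  T = 348.5 K: ΣzᵢP/Pᵢˢᵃᵗ = 1.1153
  T = 350.1 K: ΣzᵢP/Pᵢˢᵃᵗ = 1.0493
Interpolating between 350.1 K and 351.8 K gives T ≈ 351.4 K.

T = 351.4 K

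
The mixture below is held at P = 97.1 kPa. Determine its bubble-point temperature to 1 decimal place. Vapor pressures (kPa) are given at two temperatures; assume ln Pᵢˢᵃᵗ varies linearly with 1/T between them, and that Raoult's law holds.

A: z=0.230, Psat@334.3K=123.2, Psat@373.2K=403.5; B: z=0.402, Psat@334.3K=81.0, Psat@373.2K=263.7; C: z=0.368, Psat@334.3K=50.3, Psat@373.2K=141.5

Bubble-point temperature: ΣzᵢPᵢˢᵃᵗ(T) = P. Interpolate ln Pᵢˢᵃᵗ = aᵢ + bᵢ/T.
  T = 334.3 K: ΣzᵢPᵢˢᵃᵗ = 79.41 kPa
  T = 373.2 K: ΣzᵢPᵢˢᵃᵗ = 250.88 kPa
  T = 353.8 K: ΣzᵢPᵢˢᵃᵗ = 145.83 kPa
  T = 344.1 K: ΣzᵢPᵢˢᵃᵗ = 108.70 kPa
  T = 339.2 K: ΣzᵢPᵢˢᵃᵗ = 93.11 kPa
  T = 341.6 K: ΣzᵢPᵢˢᵃᵗ = 100.50 kPa
Interpolating between 339.2 K and 341.6 K gives T ≈ 340.5 K.

T = 340.5 K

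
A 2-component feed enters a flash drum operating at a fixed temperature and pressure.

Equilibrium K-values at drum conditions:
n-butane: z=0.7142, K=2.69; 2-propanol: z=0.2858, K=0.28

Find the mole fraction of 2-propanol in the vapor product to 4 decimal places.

Let β = V/F and solve Σ zᵢ(Kᵢ−1)/(1+β(Kᵢ−1)) = 0.
Feasibility: ΣzᵢKᵢ = 2.0012, Σzᵢ/Kᵢ = 1.2862 — both > 1, two phases present.
Newton–Raphson from β = 0.34:
  β = 0.3400: g = 0.49406, g' = -1.0825 → β = 0.7964
  β = 0.7964: g = 0.03213, g' = -1.1848 → β = 0.8235
  β = 0.8235: g = -0.00087, g' = -1.2507 → β = 0.8228
Converged at β = 0.8228.
Compositions from xᵢ = zᵢ/(1+β(Kᵢ−1)), yᵢ = Kᵢxᵢ:
  n-butane: x = 0.2988, y = 0.8037
  2-propanol: x = 0.7012, y = 0.1963

y_2-propanol = 0.1963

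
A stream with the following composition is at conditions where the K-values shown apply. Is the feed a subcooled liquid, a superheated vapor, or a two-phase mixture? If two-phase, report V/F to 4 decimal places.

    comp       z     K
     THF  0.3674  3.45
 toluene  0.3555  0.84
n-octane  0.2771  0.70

superheated vapor

ΣzᵢKᵢ = 1.7601; Σzᵢ/Kᵢ = 0.9256.
Since Σzᵢ/Kᵢ < 1 the mixture is above its dew point — single vapor phase.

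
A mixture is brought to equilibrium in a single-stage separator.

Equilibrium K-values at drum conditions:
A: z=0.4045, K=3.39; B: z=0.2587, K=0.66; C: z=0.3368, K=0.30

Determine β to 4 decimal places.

Material balance + equilibrium reduce to Σ zᵢ(Kᵢ−1)/(1+β(Kᵢ−1)) = 0.
Feasibility: ΣzᵢKᵢ = 1.6430, Σzᵢ/Kᵢ = 1.6340 — both > 1, two phases present.
Iterate (Newton) starting at β = 0.5:
  β = 0.5000: g = -0.02825, g' = -0.9136 → β = 0.4691
  β = 0.4691: g = 0.00011, g' = -0.9217 → β = 0.4692
Converged at β = 0.4692.

β = 0.4692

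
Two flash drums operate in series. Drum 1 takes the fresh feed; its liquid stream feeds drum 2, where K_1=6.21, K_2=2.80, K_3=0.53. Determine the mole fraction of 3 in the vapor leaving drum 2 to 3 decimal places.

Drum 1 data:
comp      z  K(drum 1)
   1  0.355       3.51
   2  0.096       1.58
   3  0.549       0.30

Drum 1:
Rachford–Rice: g(ψ₁) = Σ zᵢ(Kᵢ−1)/(1+ψ₁(Kᵢ−1)) = 0.
Feasibility: ΣzᵢKᵢ = 1.562, Σzᵢ/Kᵢ = 1.992 — both > 1, two phases present.
Iterate (Newton) starting at ψ₁ = 0.58:
  ψ₁ = 0.580: g = -0.2425, g' = -1.151 → ψ₁ = 0.369
  ψ₁ = 0.369: g = -0.0101, g' = -1.113 → ψ₁ = 0.360
Converged at ψ₁ = 0.360.
Drum-1 compositions:
  1: x = 0.186, y = 0.654
  2: x = 0.079, y = 0.125
  3: x = 0.734, y = 0.220
Drum-2 feed = drum-1 liquid: z₂ = (0.1864, 0.0794, 0.7342).
Drum 2:
Material balance + equilibrium reduce to Σ zᵢ(Kᵢ−1)/(1+ψ₂(Kᵢ−1)) = 0.
Check two-phase: ΣzᵢKᵢ = 1.769 > 1 and Σzᵢ/Kᵢ = 1.444 > 1, so g(0) = 0.769 > 0 and g(1) = -0.444 < 0.
Newton–Raphson from ψ₂ = 0.5:
  ψ₂ = 0.500: g = -0.1064, g' = -0.738 → ψ₂ = 0.356
  ψ₂ = 0.356: g = 0.0132, g' = -0.951 → ψ₂ = 0.370
Converged at ψ₂ = 0.370.
  1: x = 0.064, y = 0.396
  2: x = 0.048, y = 0.133
  3: x = 0.889, y = 0.471

y_3 (drum 2) = 0.471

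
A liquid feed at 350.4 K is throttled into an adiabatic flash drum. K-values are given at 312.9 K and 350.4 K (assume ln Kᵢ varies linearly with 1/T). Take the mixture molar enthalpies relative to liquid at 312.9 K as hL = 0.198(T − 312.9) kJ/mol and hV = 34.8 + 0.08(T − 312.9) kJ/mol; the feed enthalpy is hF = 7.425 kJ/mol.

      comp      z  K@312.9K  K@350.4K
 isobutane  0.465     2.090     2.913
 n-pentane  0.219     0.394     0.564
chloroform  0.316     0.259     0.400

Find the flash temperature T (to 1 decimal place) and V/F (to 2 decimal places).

Adiabatic flash: solve Rachford–Rice at each trial T, then check hF = ψ·hV(T) + (1−ψ)·hL(T).
  T = 312.9 K: K = (2.090, 0.394, 0.259), RR gives ψ = 0.186, H_out = 6.485 kJ/mol
  T = 350.4 K: K = (2.913, 0.564, 0.400), RR gives ψ = 0.584, H_out = 25.172 kJ/mol
  T = 331.6 K: K = (2.490, 0.476, 0.326), RR gives ψ = 0.396, H_out = 16.615 kJ/mol
  T = 322.2 K: K = (2.286, 0.434, 0.291), RR gives ψ = 0.297, H_out = 11.850 kJ/mol
  T = 317.5 K: K = (2.186, 0.414, 0.275), RR gives ψ = 0.243, H_out = 9.242 kJ/mol
  T = 315.2 K: K = (2.138, 0.404, 0.267), RR gives ψ = 0.215, H_out = 7.892 kJ/mol
Linear interpolation between T = 312.9 (H_out = 6.485) and T = 315.2 (H_out = 7.892) on hF = 7.425 gives T ≈ 314.4 K, at which ψ = 0.21.

T = 314.4 K, V/F = 0.21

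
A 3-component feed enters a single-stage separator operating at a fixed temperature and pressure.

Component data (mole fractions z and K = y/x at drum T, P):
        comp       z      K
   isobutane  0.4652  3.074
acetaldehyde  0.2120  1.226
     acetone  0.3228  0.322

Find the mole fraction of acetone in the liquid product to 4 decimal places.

x_acetone = 0.6312

Let β = V/F and solve Σ zᵢ(Kᵢ−1)/(1+β(Kᵢ−1)) = 0.
Check two-phase: ΣzᵢKᵢ = 1.7939 > 1 and Σzᵢ/Kᵢ = 1.3267 > 1, so g(0) = 0.7939 > 0 and g(1) = -0.3267 < 0.
Iterate (Newton) starting at β = 0.5:
  β = 0.5000: g = 0.18560, g' = -0.8306 → β = 0.7234
  β = 0.7234: g = -0.00251, g' = -0.8997 → β = 0.7207
Converged at β = 0.7207.
Compositions from xᵢ = zᵢ/(1+β(Kᵢ−1)), yᵢ = Kᵢxᵢ:
  isobutane: x = 0.1865, y = 0.5732
  acetaldehyde: x = 0.1823, y = 0.2235
  acetone: x = 0.6312, y = 0.2033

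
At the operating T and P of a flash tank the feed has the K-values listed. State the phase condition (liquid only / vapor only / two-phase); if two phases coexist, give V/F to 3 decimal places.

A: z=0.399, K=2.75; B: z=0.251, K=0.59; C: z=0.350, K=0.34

ΣzᵢKᵢ = 1.364; Σzᵢ/Kᵢ = 1.600.
Both exceed 1, so a two-phase solution exists.
Material balance + equilibrium reduce to Σ zᵢ(Kᵢ−1)/(1+ψ(Kᵢ−1)) = 0.
Newton iteration, ψ⁰ = 0.5:
  ψ = 0.500: g = -0.1018, g' = -0.754 → ψ = 0.365
  ψ = 0.365: g = 0.0008, g' = -0.778 → ψ = 0.366
Converged at ψ = 0.366.

two-phase, V/F = 0.366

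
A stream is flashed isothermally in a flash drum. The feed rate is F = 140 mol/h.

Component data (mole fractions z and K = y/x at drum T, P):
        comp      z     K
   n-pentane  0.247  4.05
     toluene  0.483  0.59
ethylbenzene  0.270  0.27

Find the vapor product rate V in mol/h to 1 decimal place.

Let β = V/F and solve Σ zᵢ(Kᵢ−1)/(1+β(Kᵢ−1)) = 0.
Feasibility: ΣzᵢKᵢ = 1.358, Σzᵢ/Kᵢ = 1.880 — both > 1, two phases present.
Newton iteration, β⁰ = 0.5:
  β = 0.500: g = -0.2611, g' = -0.846 → β = 0.191
  β = 0.191: g = 0.0319, g' = -1.207 → β = 0.218
  β = 0.218: g = 0.0010, g' = -1.131 → β = 0.219
Converged at β = 0.219.
Then V = β·F = 0.2185·140 = 30.6 mol/h and L = F − V = 109.4 mol/h.

V = 30.6 mol/h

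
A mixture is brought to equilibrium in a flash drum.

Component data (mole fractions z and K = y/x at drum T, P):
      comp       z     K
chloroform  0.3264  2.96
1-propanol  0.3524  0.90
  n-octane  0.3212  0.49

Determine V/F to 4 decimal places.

V/F = 0.6468

Material balance + equilibrium reduce to Σ zᵢ(Kᵢ−1)/(1+V/F(Kᵢ−1)) = 0.
Feasibility: ΣzᵢKᵢ = 1.4407, Σzᵢ/Kᵢ = 1.1573 — both > 1, two phases present.
Newton–Raphson from V/F = 0.57:
  V/F = 0.5700: g = 0.03385, g' = -0.4497 → V/F = 0.6453
  V/F = 0.6453: g = 0.00065, g' = -0.4341 → V/F = 0.6468
Converged at V/F = 0.6468.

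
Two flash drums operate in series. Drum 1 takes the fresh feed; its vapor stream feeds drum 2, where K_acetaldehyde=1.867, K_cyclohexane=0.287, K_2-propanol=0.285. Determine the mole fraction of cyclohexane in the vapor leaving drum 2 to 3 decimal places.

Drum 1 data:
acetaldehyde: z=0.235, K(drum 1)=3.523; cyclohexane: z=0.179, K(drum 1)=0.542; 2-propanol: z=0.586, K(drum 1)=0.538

y_cyclohexane (drum 2) = 0.037

Drum 1:
Newton–Raphson from ψ₁ = 0.5:
  ψ₁ = 0.500: g = -0.1962, g' = -0.567 → ψ₁ = 0.154
  ψ₁ = 0.154: g = 0.0473, g' = -0.964 → ψ₁ = 0.203
  ψ₁ = 0.203: g = 0.0029, g' = -0.852 → ψ₁ = 0.206
Converged at ψ₁ = 0.206.
Drum-1 compositions:
  acetaldehyde: x = 0.155, y = 0.544
  cyclohexane: x = 0.198, y = 0.107
  2-propanol: x = 0.648, y = 0.349
Drum-2 feed = drum-1 vapor: z₂ = (0.5443, 0.1072, 0.3485).
Drum 2:
Let ψ₂ = V/F and solve Σ zᵢ(Kᵢ−1)/(1+ψ₂(Kᵢ−1)) = 0.
g(0) = ΣzᵢKᵢ − 1 = 0.146 and g(1) = 1 − Σzᵢ/Kᵢ = -0.888, so a root lies in (0, 1).
Newton–Raphson from ψ₂ = 0.5:
  ψ₂ = 0.500: g = -0.1773, g' = -0.762 → ψ₂ = 0.267
  ψ₂ = 0.267: g = -0.0193, g' = -0.625 → ψ₂ = 0.236
Converged at ψ₂ = 0.236.
  acetaldehyde: x = 0.452, y = 0.844
  cyclohexane: x = 0.129, y = 0.037
  2-propanol: x = 0.419, y = 0.120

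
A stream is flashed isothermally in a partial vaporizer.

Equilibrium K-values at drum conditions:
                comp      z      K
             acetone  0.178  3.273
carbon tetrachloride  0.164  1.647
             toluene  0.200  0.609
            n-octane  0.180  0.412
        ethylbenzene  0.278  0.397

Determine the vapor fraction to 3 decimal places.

Rachford–Rice: g(ψ) = Σ zᵢ(Kᵢ−1)/(1+ψ(Kᵢ−1)) = 0.
Feasibility: ΣzᵢKᵢ = 1.159, Σzᵢ/Kᵢ = 1.620 — both > 1, two phases present.
Iterate (Newton) starting at ψ = 0.57:
  ψ = 0.570: g = -0.2615, g' = -0.637 → ψ = 0.160
  ψ = 0.160: g = 0.0073, g' = -0.786 → ψ = 0.169
Converged at ψ = 0.169.

ψ = 0.169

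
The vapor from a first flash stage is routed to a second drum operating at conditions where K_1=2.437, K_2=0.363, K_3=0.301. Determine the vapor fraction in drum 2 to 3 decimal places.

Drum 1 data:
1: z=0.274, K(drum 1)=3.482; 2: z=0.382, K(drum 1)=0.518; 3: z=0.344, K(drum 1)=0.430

V/F (drum 2) = 0.640

Drum 1:
Newton iteration, ψ₁⁰ = 0.53:
  ψ₁ = 0.530: g = -0.2345, g' = -0.704 → ψ₁ = 0.197
  ψ₁ = 0.197: g = 0.0324, g' = -1.011 → ψ₁ = 0.229
  ψ₁ = 0.229: g = 0.0011, g' = -0.946 → ψ₁ = 0.230
Converged at ψ₁ = 0.230.
Drum-1 compositions:
  1: x = 0.174, y = 0.607
  2: x = 0.430, y = 0.223
  3: x = 0.396, y = 0.170
Drum-2 feed = drum-1 vapor: z₂ = (0.6072, 0.2226, 0.1703).
Drum 2:
Material balance + equilibrium reduce to Σ zᵢ(Kᵢ−1)/(1+ψ₂(Kᵢ−1)) = 0.
Check two-phase: ΣzᵢKᵢ = 1.612 > 1 and Σzᵢ/Kᵢ = 1.428 > 1, so g(0) = 0.612 > 0 and g(1) = -0.428 < 0.
Iterate (Newton) starting at ψ₂ = 0.5:
  ψ₂ = 0.500: g = 0.1167, g' = -0.816 → ψ₂ = 0.643
  ψ₂ = 0.643: g = -0.0029, g' = -0.872 → ψ₂ = 0.640
Converged at ψ₂ = 0.640.
  1: x = 0.316, y = 0.771
  2: x = 0.376, y = 0.136
  3: x = 0.308, y = 0.093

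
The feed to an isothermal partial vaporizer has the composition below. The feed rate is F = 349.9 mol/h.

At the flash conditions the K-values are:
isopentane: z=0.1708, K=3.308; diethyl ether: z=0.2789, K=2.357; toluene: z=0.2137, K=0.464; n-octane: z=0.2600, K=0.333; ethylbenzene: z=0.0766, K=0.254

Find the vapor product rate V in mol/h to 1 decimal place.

Let ψ = V/F and solve Σ zᵢ(Kᵢ−1)/(1+ψ(Kᵢ−1)) = 0.
Feasibility: ΣzᵢKᵢ = 1.4276, Σzᵢ/Kᵢ = 1.7129 — both > 1, two phases present.
Newton iteration, ψ⁰ = 0.5:
  ψ = 0.5000: g = -0.09932, g' = -0.8618 → ψ = 0.3847
  ψ = 0.3847: g = -0.00030, g' = -0.8675 → ψ = 0.3844
Converged at ψ = 0.3844.
Then V = ψ·F = 0.3844·349.9 = 134.5 mol/h and L = F − V = 215.4 mol/h.

V = 134.5 mol/h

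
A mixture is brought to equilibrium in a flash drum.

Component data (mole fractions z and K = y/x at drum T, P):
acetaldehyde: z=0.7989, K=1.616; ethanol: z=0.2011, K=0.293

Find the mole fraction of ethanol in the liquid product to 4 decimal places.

Material balance + equilibrium reduce to Σ zᵢ(Kᵢ−1)/(1+V/F(Kᵢ−1)) = 0.
g(0) = ΣzᵢKᵢ − 1 = 0.3499 and g(1) = 1 − Σzᵢ/Kᵢ = -0.1807, so a root lies in (0, 1).
Newton–Raphson from V/F = 0.5:
  V/F = 0.5000: g = 0.15632, g' = -0.4177 → V/F = 0.8743
  V/F = 0.8743: g = -0.05242, g' = -0.8173 → V/F = 0.8101
  V/F = 0.8101: g = -0.00448, g' = -0.6856 → V/F = 0.8036
  V/F = 0.8036: g = -0.00004, g' = -0.6746 → V/F = 0.8035
Converged at V/F = 0.8035.
Compositions from xᵢ = zᵢ/(1+V/F(Kᵢ−1)), yᵢ = Kᵢxᵢ:
  acetaldehyde: x = 0.5344, y = 0.8636
  ethanol: x = 0.4656, y = 0.1364

x_ethanol = 0.4656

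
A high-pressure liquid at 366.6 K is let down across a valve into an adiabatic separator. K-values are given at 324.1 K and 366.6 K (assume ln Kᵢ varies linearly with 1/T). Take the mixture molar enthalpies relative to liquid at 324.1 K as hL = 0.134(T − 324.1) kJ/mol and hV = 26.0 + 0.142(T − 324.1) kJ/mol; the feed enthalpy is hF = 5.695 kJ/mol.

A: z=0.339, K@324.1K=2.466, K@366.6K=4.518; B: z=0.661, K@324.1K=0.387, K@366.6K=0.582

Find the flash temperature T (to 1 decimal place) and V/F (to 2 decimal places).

Adiabatic flash: solve Rachford–Rice at each trial T, then check hF = ψ·hV(T) + (1−ψ)·hL(T).
  T = 324.1 K: K = (2.466, 0.387), RR gives ψ = 0.102, H_out = 2.655 kJ/mol
  T = 366.6 K: K = (4.518, 0.582), RR gives ψ = 0.623, H_out = 22.108 kJ/mol
  T = 345.4 K: K = (3.403, 0.481), RR gives ψ = 0.378, H_out = 12.743 kJ/mol
  T = 334.8 K: K = (2.914, 0.433), RR gives ψ = 0.253, H_out = 8.023 kJ/mol
  T = 329.5 K: K = (2.686, 0.410), RR gives ψ = 0.183, H_out = 5.479 kJ/mol
  T = 332.1 K: K = (2.797, 0.421), RR gives ψ = 0.218, H_out = 6.749 kJ/mol
  T = 330.8 K: K = (2.741, 0.416), RR gives ψ = 0.200, H_out = 6.120 kJ/mol
Linear interpolation between T = 329.5 (H_out = 5.479) and T = 330.8 (H_out = 6.120) on hF = 5.695 gives T ≈ 329.9 K, at which ψ = 0.19.

T = 329.9 K, V/F = 0.19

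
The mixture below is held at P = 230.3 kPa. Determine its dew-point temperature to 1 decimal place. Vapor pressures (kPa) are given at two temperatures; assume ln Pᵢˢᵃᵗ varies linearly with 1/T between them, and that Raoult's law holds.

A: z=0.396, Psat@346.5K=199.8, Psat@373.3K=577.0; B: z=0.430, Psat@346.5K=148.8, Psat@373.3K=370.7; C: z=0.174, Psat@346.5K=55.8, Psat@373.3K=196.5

T = 361.2 K

Dew-point temperature: Σzᵢ·P/Pᵢˢᵃᵗ(T) = 1. Interpolate ln Pᵢˢᵃᵗ = aᵢ + bᵢ/T.
  T = 346.5 K: ΣzᵢP/Pᵢˢᵃᵗ = 1.8401
  T = 373.3 K: ΣzᵢP/Pᵢˢᵃᵗ = 0.6291
  T = 359.9 K: ΣzᵢP/Pᵢˢᵃᵗ = 1.0517
  T = 366.6 K: ΣzᵢP/Pᵢˢᵃᵗ = 0.8091
  T = 363.2 K: ΣzᵢP/Pᵢˢᵃᵗ = 0.9230
  T = 361.5 K: ΣzᵢP/Pᵢˢᵃᵗ = 0.9869
Interpolating between 359.9 K and 361.5 K gives T ≈ 361.2 K.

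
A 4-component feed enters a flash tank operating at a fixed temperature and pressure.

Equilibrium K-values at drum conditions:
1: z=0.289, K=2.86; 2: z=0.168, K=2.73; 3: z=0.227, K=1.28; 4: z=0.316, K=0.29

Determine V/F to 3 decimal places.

V/F = 0.669

Rachford–Rice: g(V/F) = Σ zᵢ(Kᵢ−1)/(1+V/F(Kᵢ−1)) = 0.
Feasibility: ΣzᵢKᵢ = 1.667, Σzᵢ/Kᵢ = 1.430 — both > 1, two phases present.
Newton–Raphson from V/F = 0.48:
  V/F = 0.480: g = 0.1585, g' = -0.810 → V/F = 0.676
  V/F = 0.676: g = -0.0056, g' = -0.904 → V/F = 0.669
Converged at V/F = 0.669.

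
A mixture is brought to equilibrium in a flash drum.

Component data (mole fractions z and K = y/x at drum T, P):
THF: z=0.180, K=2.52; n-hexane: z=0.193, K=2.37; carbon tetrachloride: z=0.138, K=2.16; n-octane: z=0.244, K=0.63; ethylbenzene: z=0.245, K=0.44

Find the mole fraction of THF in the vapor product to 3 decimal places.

Newton iteration, ψ⁰ = 0.5:
  ψ = 0.500: g = 0.1124, g' = -0.535 → ψ = 0.710
  ψ = 0.710: g = 0.0031, g' = -0.518 → ψ = 0.716
Converged at ψ = 0.716.
Compositions from xᵢ = zᵢ/(1+ψ(Kᵢ−1)), yᵢ = Kᵢxᵢ:
  THF: x = 0.086, y = 0.217
  n-hexane: x = 0.097, y = 0.231
  carbon tetrachloride: x = 0.075, y = 0.163
  n-octane: x = 0.332, y = 0.209
  ethylbenzene: x = 0.409, y = 0.180

y_THF = 0.217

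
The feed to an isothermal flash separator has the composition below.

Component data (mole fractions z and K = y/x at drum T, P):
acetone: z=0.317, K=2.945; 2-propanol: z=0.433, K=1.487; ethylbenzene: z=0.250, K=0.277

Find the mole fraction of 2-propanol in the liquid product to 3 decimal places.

x_2-propanol = 0.316

Let ψ = V/F and solve Σ zᵢ(Kᵢ−1)/(1+ψ(Kᵢ−1)) = 0.
Check two-phase: ΣzᵢKᵢ = 1.647 > 1 and Σzᵢ/Kᵢ = 1.301 > 1, so g(0) = 0.647 > 0 and g(1) = -0.301 < 0.
Iterate (Newton) starting at ψ = 0.5:
  ψ = 0.500: g = 0.1991, g' = -0.695 → ψ = 0.786
  ψ = 0.786: g = -0.0227, g' = -0.943 → ψ = 0.762
Converged at ψ = 0.762.
Compositions from xᵢ = zᵢ/(1+ψ(Kᵢ−1)), yᵢ = Kᵢxᵢ:
  acetone: x = 0.128, y = 0.376
  2-propanol: x = 0.316, y = 0.470
  ethylbenzene: x = 0.556, y = 0.154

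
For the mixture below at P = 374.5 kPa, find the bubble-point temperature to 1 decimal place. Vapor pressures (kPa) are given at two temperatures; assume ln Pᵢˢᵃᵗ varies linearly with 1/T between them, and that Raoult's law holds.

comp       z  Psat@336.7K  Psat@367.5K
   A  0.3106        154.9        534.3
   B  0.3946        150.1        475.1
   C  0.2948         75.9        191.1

T = 364.9 K

Bubble-point temperature: ΣzᵢPᵢˢᵃᵗ(T) = P. Interpolate ln Pᵢˢᵃᵗ = aᵢ + bᵢ/T.
  T = 336.7 K: ΣzᵢPᵢˢᵃᵗ = 129.72 kPa
  T = 367.5 K: ΣzᵢPᵢˢᵃᵗ = 409.76 kPa
  T = 352.1 K: ΣzᵢPᵢˢᵃᵗ = 236.10 kPa
  T = 359.8 K: ΣzᵢPᵢˢᵃᵗ = 312.79 kPa
  T = 363.6 K: ΣzᵢPᵢˢᵃᵗ = 357.86 kPa
  T = 365.6 K: ΣzᵢPᵢˢᵃᵗ = 383.73 kPa
Interpolating between 363.6 K and 365.6 K gives T ≈ 364.9 K.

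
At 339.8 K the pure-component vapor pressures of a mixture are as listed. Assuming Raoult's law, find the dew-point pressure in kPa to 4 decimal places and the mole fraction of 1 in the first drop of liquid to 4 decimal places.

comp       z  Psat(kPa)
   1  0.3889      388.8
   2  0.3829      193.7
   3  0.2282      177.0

At the dew point ψ → 1, so Σzᵢ/Kᵢ = 1 with Kᵢ = Pᵢˢᵃᵗ/P ⇒ 1/P = Σzᵢ/Pᵢˢᵃᵗ.
1/P = 0.3889/388.8 + 0.3829/193.7 + 0.2282/177.0 = 0.0042663 ⇒ P = 234.3956 kPa
xᵢ = zᵢP/Pᵢˢᵃᵗ ⇒ x_1 = 0.3889·234.3956/388.8 = 0.2345

Pdew = 234.3956 kPa, x_1 = 0.2345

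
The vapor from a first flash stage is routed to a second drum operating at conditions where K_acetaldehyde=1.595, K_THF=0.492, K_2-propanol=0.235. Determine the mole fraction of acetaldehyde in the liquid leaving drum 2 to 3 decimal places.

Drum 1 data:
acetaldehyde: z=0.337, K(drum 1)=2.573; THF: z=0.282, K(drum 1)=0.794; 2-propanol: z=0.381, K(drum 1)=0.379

x_acetaldehyde (drum 2) = 0.511

Drum 1:
Rachford–Rice: g(ψ₁) = Σ zᵢ(Kᵢ−1)/(1+ψ₁(Kᵢ−1)) = 0.
g(0) = ΣzᵢKᵢ − 1 = 0.235 and g(1) = 1 − Σzᵢ/Kᵢ = -0.491, so a root lies in (0, 1).
Newton iteration, ψ₁⁰ = 0.5:
  ψ₁ = 0.500: g = -0.1112, g' = -0.585 → ψ₁ = 0.310
  ψ₁ = 0.310: g = 0.0013, g' = -0.616 → ψ₁ = 0.312
Converged at ψ₁ = 0.312.
Drum-1 compositions:
  acetaldehyde: x = 0.226, y = 0.582
  THF: x = 0.301, y = 0.239
  2-propanol: x = 0.473, y = 0.179
Drum-2 feed = drum-1 vapor: z₂ = (0.5816, 0.2393, 0.1791).
Drum 2:
Material balance + equilibrium reduce to Σ zᵢ(Kᵢ−1)/(1+ψ₂(Kᵢ−1)) = 0.
Check two-phase: ΣzᵢKᵢ = 1.087 > 1 and Σzᵢ/Kᵢ = 1.613 > 1, so g(0) = 0.087 > 0 and g(1) = -0.613 < 0.
Iterate (Newton) starting at ψ₂ = 0.5:
  ψ₂ = 0.500: g = -0.1181, g' = -0.508 → ψ₂ = 0.268
  ψ₂ = 0.268: g = -0.0144, g' = -0.402 → ψ₂ = 0.232
  ψ₂ = 0.232: g = -0.0002, g' = -0.393 → ψ₂ = 0.231
Converged at ψ₂ = 0.231.
  acetaldehyde: x = 0.511, y = 0.815
  THF: x = 0.271, y = 0.133
  2-propanol: x = 0.218, y = 0.051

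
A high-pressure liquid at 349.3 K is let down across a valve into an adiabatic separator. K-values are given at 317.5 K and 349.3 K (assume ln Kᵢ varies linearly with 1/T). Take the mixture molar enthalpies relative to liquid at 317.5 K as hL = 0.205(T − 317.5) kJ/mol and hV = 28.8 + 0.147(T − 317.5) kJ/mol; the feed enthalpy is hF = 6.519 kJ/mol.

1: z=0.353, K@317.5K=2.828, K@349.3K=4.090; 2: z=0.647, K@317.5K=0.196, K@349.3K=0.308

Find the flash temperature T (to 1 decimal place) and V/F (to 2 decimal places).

T = 327.2 K, V/F = 0.16

Adiabatic flash: solve Rachford–Rice at each trial T, then check hF = ψ·hV(T) + (1−ψ)·hL(T).
  T = 317.5 K: K = (2.828, 0.196), RR gives ψ = 0.085, H_out = 2.451 kJ/mol
  T = 349.3 K: K = (4.090, 0.308), RR gives ψ = 0.301, H_out = 14.625 kJ/mol
  T = 333.4 K: K = (3.431, 0.248), RR gives ψ = 0.203, H_out = 8.933 kJ/mol
  T = 325.4 K: K = (3.120, 0.221), RR gives ψ = 0.148, H_out = 5.816 kJ/mol
  T = 329.4 K: K = (3.274, 0.235), RR gives ψ = 0.177, H_out = 7.404 kJ/mol
  T = 327.4 K: K = (3.197, 0.228), RR gives ψ = 0.163, H_out = 6.618 kJ/mol
Linear interpolation between T = 325.4 (H_out = 5.816) and T = 327.4 (H_out = 6.618) on hF = 6.519 gives T ≈ 327.2 K, at which ψ = 0.16.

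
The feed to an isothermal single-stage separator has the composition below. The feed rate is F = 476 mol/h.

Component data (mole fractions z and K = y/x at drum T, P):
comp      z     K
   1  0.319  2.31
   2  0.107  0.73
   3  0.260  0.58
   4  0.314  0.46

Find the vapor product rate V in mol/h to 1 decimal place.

V = 87.3 mol/h

Rachford–Rice: g(ψ) = Σ zᵢ(Kᵢ−1)/(1+ψ(Kᵢ−1)) = 0.
g(0) = ΣzᵢKᵢ − 1 = 0.110 and g(1) = 1 − Σzᵢ/Kᵢ = -0.416, so a root lies in (0, 1).
Iterate (Newton) starting at ψ = 0.5:
  ψ = 0.500: g = -0.1514, g' = -0.456 → ψ = 0.168
  ψ = 0.168: g = 0.0084, g' = -0.540 → ψ = 0.183
Converged at ψ = 0.183.
Then V = ψ·F = 0.1835·476 = 87.3 mol/h and L = F − V = 388.7 mol/h.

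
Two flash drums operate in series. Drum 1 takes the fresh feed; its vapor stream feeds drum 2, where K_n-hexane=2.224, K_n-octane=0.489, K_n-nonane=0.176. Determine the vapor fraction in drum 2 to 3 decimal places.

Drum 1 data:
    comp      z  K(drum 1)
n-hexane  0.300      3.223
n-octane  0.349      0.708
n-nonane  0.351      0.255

Drum 1:
Newton iteration, ψ₁⁰ = 0.34:
  ψ₁ = 0.340: g = -0.0835, g' = -0.867 → ψ₁ = 0.244
  ψ₁ = 0.244: g = 0.0034, g' = -0.949 → ψ₁ = 0.247
Converged at ψ₁ = 0.247.
Drum-1 compositions:
  n-hexane: x = 0.194, y = 0.624
  n-octane: x = 0.376, y = 0.266
  n-nonane: x = 0.430, y = 0.110
Drum-2 feed = drum-1 vapor: z₂ = (0.6240, 0.2663, 0.1097).
Drum 2:
Let ψ₂ = V/F and solve Σ zᵢ(Kᵢ−1)/(1+ψ₂(Kᵢ−1)) = 0.
Feasibility: ΣzᵢKᵢ = 1.537, Σzᵢ/Kᵢ = 1.449 — both > 1, two phases present.
Iterate (Newton) starting at ψ₂ = 0.5:
  ψ₂ = 0.500: g = 0.1372, g' = -0.701 → ψ₂ = 0.696
  ψ₂ = 0.696: g = -0.0107, g' = -0.849 → ψ₂ = 0.683
Converged at ψ₂ = 0.683.
  n-hexane: x = 0.340, y = 0.756
  n-octane: x = 0.409, y = 0.200
  n-nonane: x = 0.251, y = 0.044

V/F (drum 2) = 0.683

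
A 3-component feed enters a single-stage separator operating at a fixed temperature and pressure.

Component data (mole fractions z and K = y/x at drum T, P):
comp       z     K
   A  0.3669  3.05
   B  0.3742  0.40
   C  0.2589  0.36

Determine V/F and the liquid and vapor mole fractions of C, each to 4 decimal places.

Material balance + equilibrium reduce to Σ zᵢ(Kᵢ−1)/(1+V/F(Kᵢ−1)) = 0.
g(0) = ΣzᵢKᵢ − 1 = 0.3619 and g(1) = 1 − Σzᵢ/Kᵢ = -0.7750, so a root lies in (0, 1).
Iterate (Newton) starting at V/F = 0.44:
  V/F = 0.4400: g = -0.14025, g' = -0.8804 → V/F = 0.2807
  V/F = 0.2807: g = 0.00545, g' = -0.9736 → V/F = 0.2863
Converged at V/F = 0.2863.
Compositions from xᵢ = zᵢ/(1+V/F(Kᵢ−1)), yᵢ = Kᵢxᵢ:
  A: x = 0.2312, y = 0.7052
  B: x = 0.4518, y = 0.1807
  C: x = 0.3170, y = 0.1141

V/F = 0.2863, x_C = 0.3170, y_C = 0.1141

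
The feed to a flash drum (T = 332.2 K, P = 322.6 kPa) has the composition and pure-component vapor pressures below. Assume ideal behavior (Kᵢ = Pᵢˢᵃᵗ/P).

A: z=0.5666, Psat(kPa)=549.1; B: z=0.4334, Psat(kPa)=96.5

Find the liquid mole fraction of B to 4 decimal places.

Raoult's law: Kᵢ = Pᵢˢᵃᵗ/P = Pᵢˢᵃᵗ/322.6.
  K_A = 549.1/322.6 = 1.702108, K_B = 96.5/322.6 = 0.299132
Rachford–Rice: g(ψ) = Σ zᵢ(Kᵢ−1)/(1+ψ(Kᵢ−1)) = 0.
Feasibility: ΣzᵢKᵢ = 1.0941, Σzᵢ/Kᵢ = 1.7817 — both > 1, two phases present.
Binary case is linear: z₁(K₁−1)(1+ψ(K₂−1)) + z₂(K₂−1)(1+ψ(K₁−1)) = 0
⇒ ψ = [z₁(K₁−1)+z₂(K₂−1)] / [−(K₁−1)(K₂−1)] = 0.09406/0.49208 = 0.1911
Compositions from xᵢ = zᵢ/(1+ψ(Kᵢ−1)), yᵢ = Kᵢxᵢ:
  A: x = 0.4996, y = 0.8503
  B: x = 0.5004, y = 0.1497

x_B = 0.5004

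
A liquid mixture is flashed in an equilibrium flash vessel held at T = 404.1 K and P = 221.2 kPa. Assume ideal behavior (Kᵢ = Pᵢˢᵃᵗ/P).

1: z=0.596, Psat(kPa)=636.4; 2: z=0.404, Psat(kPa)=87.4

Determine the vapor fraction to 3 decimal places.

Raoult's law: Kᵢ = Pᵢˢᵃᵗ/P = Pᵢˢᵃᵗ/221.2.
  K_1 = 636.4/221.2 = 2.87703, K_2 = 87.4/221.2 = 0.39512
Let ψ = V/F and solve Σ zᵢ(Kᵢ−1)/(1+ψ(Kᵢ−1)) = 0.
Check two-phase: ΣzᵢKᵢ = 1.874 > 1 and Σzᵢ/Kᵢ = 1.230 > 1, so g(0) = 0.874 > 0 and g(1) = -0.230 < 0.
Binary case is linear: z₁(K₁−1)(1+ψ(K₂−1)) + z₂(K₂−1)(1+ψ(K₁−1)) = 0
⇒ ψ = [z₁(K₁−1)+z₂(K₂−1)] / [−(K₁−1)(K₂−1)] = 0.8743/1.1354 = 0.770

ψ = 0.770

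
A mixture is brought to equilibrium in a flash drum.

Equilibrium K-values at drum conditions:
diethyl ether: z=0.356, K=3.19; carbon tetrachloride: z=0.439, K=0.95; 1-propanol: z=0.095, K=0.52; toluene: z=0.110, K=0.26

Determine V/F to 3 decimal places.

V/F = 0.779

Material balance + equilibrium reduce to Σ zᵢ(Kᵢ−1)/(1+V/F(Kᵢ−1)) = 0.
Check two-phase: ΣzᵢKᵢ = 1.631 > 1 and Σzᵢ/Kᵢ = 1.179 > 1, so g(0) = 0.631 > 0 and g(1) = -0.179 < 0.
Iterate (Newton) starting at V/F = 0.5:
  V/F = 0.500: g = 0.1604, g' = -0.580 → V/F = 0.777
  V/F = 0.777: g = 0.0017, g' = -0.624 → V/F = 0.779
Converged at V/F = 0.779.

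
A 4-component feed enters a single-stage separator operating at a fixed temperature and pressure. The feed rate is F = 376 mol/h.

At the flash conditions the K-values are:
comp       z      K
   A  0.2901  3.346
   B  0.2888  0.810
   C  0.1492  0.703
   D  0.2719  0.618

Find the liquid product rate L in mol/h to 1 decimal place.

L = 116.6 mol/h

Rachford–Rice: g(ψ) = Σ zᵢ(Kᵢ−1)/(1+ψ(Kᵢ−1)) = 0.
Check two-phase: ΣzᵢKᵢ = 1.4775 > 1 and Σzᵢ/Kᵢ = 1.0954 > 1, so g(0) = 0.4775 > 0 and g(1) = -0.0954 < 0.
Newton–Raphson from ψ = 0.5:
  ψ = 0.5000: g = 0.07214, g' = -0.4296 → ψ = 0.6679
  ψ = 0.6679: g = 0.00757, g' = -0.3480 → ψ = 0.6896
  ψ = 0.6896: g = 0.00008, g' = -0.3407 → ψ = 0.6899
Converged at ψ = 0.6899.
Then V = ψ·F = 0.6899·376 = 259.4 mol/h and L = F − V = 116.6 mol/h.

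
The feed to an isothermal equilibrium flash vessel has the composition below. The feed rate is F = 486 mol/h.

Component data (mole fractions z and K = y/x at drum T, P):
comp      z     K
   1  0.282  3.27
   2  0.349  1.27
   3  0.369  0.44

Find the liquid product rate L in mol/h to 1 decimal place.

L = 157.7 mol/h

Let ψ = V/F and solve Σ zᵢ(Kᵢ−1)/(1+ψ(Kᵢ−1)) = 0.
Feasibility: ΣzᵢKᵢ = 1.528, Σzᵢ/Kᵢ = 1.200 — both > 1, two phases present.
Newton–Raphson from ψ = 0.67:
  ψ = 0.670: g = 0.0030, g' = -0.543 → ψ = 0.676
Converged at ψ = 0.676.
Then V = ψ·F = 0.6755·486 = 328.3 mol/h and L = F − V = 157.7 mol/h.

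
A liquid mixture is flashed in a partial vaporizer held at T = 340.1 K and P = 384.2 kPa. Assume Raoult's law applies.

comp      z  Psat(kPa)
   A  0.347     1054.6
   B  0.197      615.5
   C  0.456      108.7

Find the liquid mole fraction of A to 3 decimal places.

x_A = 0.206

Raoult's law: Kᵢ = Pᵢˢᵃᵗ/P = Pᵢˢᵃᵗ/384.2.
  K_A = 1054.6/384.2 = 2.74492, K_B = 615.5/384.2 = 1.60203, K_C = 108.7/384.2 = 0.28293
Material balance + equilibrium reduce to Σ zᵢ(Kᵢ−1)/(1+β(Kᵢ−1)) = 0.
Check two-phase: ΣzᵢKᵢ = 1.397 > 1 and Σzᵢ/Kᵢ = 1.861 > 1, so g(0) = 0.397 > 0 and g(1) = -0.861 < 0.
Iterate (Newton) starting at β = 0.5:
  β = 0.500: g = -0.0952, g' = -0.913 → β = 0.396
  β = 0.396: g = -0.0026, g' = -0.873 → β = 0.393
Converged at β = 0.393.
Compositions from xᵢ = zᵢ/(1+β(Kᵢ−1)), yᵢ = Kᵢxᵢ:
  A: x = 0.206, y = 0.565
  B: x = 0.159, y = 0.255
  C: x = 0.635, y = 0.180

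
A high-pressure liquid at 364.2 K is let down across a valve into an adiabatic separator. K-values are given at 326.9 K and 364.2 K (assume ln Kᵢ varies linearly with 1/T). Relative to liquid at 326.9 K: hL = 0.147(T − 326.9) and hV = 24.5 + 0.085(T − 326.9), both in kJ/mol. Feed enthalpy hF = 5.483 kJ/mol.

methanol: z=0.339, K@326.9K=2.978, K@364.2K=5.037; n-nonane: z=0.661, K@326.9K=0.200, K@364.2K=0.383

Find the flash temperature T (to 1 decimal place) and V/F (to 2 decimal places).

Adiabatic flash: solve Rachford–Rice at each trial T, then check hF = ψ·hV(T) + (1−ψ)·hL(T).
  T = 326.9 K: K = (2.978, 0.200), RR gives ψ = 0.090, H_out = 2.195 kJ/mol
  T = 364.2 K: K = (5.037, 0.383), RR gives ψ = 0.386, H_out = 14.041 kJ/mol
  T = 345.5 K: K = (3.926, 0.281), RR gives ψ = 0.246, H_out = 8.473 kJ/mol
  T = 336.2 K: K = (3.432, 0.238), RR gives ψ = 0.173, H_out = 5.514 kJ/mol
  T = 331.5 K: K = (3.198, 0.218), RR gives ψ = 0.133, H_out = 3.896 kJ/mol
  T = 333.9 K: K = (3.316, 0.228), RR gives ψ = 0.154, H_out = 4.735 kJ/mol
Linear interpolation between T = 333.9 (H_out = 4.735) and T = 336.2 (H_out = 5.514) on hF = 5.483 gives T ≈ 336.1 K, at which ψ = 0.17.

T = 336.1 K, V/F = 0.17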